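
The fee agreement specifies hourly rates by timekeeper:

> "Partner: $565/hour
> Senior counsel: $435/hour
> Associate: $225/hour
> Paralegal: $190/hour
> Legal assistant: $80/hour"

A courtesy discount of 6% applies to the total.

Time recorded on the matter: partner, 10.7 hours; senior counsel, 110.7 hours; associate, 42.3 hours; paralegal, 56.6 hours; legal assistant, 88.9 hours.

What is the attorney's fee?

Partner: 10.7 × $565 = $6,045.50
Senior counsel: 110.7 × $435 = $48,154.50
Associate: 42.3 × $225 = $9,517.50
Paralegal: 56.6 × $190 = $10,754.00
Legal assistant: 88.9 × $80 = $7,112.00
Subtotal: $81,583.50
Less 6% discount: −$4,895.01
Total: $81,583.50 − $4,895.01 = $76,688.49

$76,688.49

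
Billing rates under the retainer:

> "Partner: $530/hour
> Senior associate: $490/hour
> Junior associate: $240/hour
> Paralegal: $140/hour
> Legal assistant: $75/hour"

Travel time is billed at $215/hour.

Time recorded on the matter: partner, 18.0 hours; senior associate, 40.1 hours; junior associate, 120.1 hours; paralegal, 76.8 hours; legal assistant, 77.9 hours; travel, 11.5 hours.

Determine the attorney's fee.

$77,080.00

Partner: 18.0 × $530 = $9,540.00
Senior associate: 40.1 × $490 = $19,649.00
Junior associate: 120.1 × $240 = $28,824.00
Paralegal: 76.8 × $140 = $10,752.00
Legal assistant: 77.9 × $75 = $5,842.50
Subtotal: $9,540.00 + $19,649.00 + $28,824.00 + $10,752.00 + $5,842.50 = $74,607.50
Travel: 11.5 × $215 = $2,472.50
Total: $74,607.50 + $2,472.50 = $77,080.00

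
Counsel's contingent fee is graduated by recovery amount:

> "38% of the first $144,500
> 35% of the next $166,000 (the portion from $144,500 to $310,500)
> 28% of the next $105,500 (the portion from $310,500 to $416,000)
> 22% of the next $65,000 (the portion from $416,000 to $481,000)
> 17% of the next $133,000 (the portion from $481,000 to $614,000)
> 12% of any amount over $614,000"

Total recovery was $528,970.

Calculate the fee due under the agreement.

First $144,500 at 38% = $54,910.00
Next $166,000 at 35% = $58,100.00
Next $105,500 at 28% = $29,540.00
Next $65,000 at 22% = $14,300.00
Remaining $47,970 at 17% = $8,154.90
Fee: $54,910.00 + $58,100.00 + $29,540.00 + $14,300.00 + $8,154.90 = $165,004.90

$165,004.90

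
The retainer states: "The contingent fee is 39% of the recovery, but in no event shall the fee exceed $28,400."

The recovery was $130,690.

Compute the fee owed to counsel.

39% of $130,690 = $50,969.10
That exceeds the $28,400 cap, so the fee is capped at $28,400.

$28,400.00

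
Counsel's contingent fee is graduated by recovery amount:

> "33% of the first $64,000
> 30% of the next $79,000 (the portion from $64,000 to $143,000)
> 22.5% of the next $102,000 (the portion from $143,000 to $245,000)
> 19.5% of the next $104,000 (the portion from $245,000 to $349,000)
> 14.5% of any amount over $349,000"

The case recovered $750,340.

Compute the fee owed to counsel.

$146,244.30

First $64,000 at 33% = $21,120.00
Next $79,000 at 30% = $23,700.00
Next $102,000 at 22.5% = $22,950.00
Next $104,000 at 19.5% = $20,280.00
Remaining $401,340 at 14.5% = $58,194.30
Fee: $21,120.00 + $23,700.00 + $22,950.00 + $20,280.00 + $58,194.30 = $146,244.30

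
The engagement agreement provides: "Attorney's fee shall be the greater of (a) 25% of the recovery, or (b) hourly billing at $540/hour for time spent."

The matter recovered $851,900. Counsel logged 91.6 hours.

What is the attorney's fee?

$212,975.00

(a) 25% of $851,900 = $212,975.00
(b) 91.6 × $540 = $49,464.00
The greater is (a): $212,975.00.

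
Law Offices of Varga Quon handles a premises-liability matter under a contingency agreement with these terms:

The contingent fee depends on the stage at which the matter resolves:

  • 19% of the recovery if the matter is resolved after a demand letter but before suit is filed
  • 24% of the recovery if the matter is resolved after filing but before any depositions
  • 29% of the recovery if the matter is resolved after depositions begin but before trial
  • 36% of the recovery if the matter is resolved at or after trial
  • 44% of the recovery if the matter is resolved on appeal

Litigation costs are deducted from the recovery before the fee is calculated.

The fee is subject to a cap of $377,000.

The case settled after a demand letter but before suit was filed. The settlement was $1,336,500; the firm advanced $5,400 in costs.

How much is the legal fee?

Fee base (net of costs): $1,336,500 − $5,400 = $1,331,100
The matter settled after a demand letter but before suit was filed, so the 19% rate applies.
$1,331,100 × 19% = $252,909.00
$252,909.00 is under the $377,000 cap.

$252,909.00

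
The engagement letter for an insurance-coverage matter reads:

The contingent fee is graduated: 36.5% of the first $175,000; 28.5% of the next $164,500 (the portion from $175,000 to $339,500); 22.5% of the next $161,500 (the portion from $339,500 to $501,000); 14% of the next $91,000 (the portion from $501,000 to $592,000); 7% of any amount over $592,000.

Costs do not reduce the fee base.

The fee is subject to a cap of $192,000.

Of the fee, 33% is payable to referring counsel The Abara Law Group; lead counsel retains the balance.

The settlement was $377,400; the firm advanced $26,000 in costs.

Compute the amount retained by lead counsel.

$79,920.95

Fee base is the gross recovery, $377,400; costs are reimbursed separately.
First $175,000 at 36.5% = $63,875.00
Next $164,500 at 28.5% = $46,882.50
Remaining $37,900 at 22.5% = $8,527.50
Fee: $63,875.00 + $46,882.50 + $8,527.50 = $119,285.00
$119,285.00 is under the $192,000 cap.
Referral share: 33% of $119,285.00 = $39,364.05; lead counsel retains $119,285.00 − $39,364.05 = $79,920.95.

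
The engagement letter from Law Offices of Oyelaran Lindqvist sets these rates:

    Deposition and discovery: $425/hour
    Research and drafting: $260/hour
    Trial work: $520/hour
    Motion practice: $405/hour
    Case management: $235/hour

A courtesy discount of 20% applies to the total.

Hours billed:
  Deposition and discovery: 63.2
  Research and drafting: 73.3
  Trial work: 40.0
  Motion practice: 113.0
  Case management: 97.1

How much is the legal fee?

Deposition and discovery: 63.2 × $425 = $26,860.00
Research and drafting: 73.3 × $260 = $19,058.00
Trial work: 40.0 × $520 = $20,800.00
Motion practice: 113.0 × $405 = $45,765.00
Case management: 97.1 × $235 = $22,818.50
Subtotal: $135,301.50
Less 20% discount: −$27,060.30
Total: $135,301.50 − $27,060.30 = $108,241.20

$108,241.20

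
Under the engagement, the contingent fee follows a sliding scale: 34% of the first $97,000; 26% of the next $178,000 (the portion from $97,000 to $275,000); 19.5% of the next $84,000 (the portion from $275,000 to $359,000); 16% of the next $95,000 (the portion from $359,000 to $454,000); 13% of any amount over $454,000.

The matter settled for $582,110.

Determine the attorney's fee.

$127,494.30

First $97,000 at 34% = $32,980.00
Next $178,000 at 26% = $46,280.00
Next $84,000 at 19.5% = $16,380.00
Next $95,000 at 16% = $15,200.00
Remaining $128,110 at 13% = $16,654.30
Fee: $32,980.00 + $46,280.00 + $16,380.00 + $15,200.00 + $16,654.30 = $127,494.30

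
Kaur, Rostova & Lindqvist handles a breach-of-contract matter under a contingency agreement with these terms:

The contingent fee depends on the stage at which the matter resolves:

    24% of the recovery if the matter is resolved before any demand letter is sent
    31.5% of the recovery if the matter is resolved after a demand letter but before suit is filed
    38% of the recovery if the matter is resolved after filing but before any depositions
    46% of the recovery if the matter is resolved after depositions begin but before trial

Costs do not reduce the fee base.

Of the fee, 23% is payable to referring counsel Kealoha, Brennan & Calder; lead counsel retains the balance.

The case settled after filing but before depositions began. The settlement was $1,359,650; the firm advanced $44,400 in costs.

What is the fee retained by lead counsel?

$397,833.59

Fee base is the gross recovery, $1,359,650; costs are reimbursed separately.
The matter settled after filing but before depositions began, so the 38% rate applies.
$1,359,650 × 38% = $516,667.00
Referral share: 23% of $516,667.00 = $118,833.41; lead counsel retains $516,667.00 − $118,833.41 = $397,833.59.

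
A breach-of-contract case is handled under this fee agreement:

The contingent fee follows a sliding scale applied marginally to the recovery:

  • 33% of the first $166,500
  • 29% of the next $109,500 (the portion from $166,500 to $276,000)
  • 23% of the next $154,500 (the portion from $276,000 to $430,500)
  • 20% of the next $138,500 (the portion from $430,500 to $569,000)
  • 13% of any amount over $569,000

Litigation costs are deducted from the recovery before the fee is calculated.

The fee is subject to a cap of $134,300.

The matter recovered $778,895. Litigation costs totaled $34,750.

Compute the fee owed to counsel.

$134,300.00

Fee base (net of costs): $778,895 − $34,750 = $744,145
First $166,500 at 33% = $54,945.00
Next $109,500 at 29% = $31,755.00
Next $154,500 at 23% = $35,535.00
Next $138,500 at 20% = $27,700.00
Remaining $175,145 at 13% = $22,768.85
Fee: $54,945.00 + $31,755.00 + $35,535.00 + $27,700.00 + $22,768.85 = $172,703.85
$172,703.85 exceeds the $134,300 cap, so the fee is capped at $134,300.00.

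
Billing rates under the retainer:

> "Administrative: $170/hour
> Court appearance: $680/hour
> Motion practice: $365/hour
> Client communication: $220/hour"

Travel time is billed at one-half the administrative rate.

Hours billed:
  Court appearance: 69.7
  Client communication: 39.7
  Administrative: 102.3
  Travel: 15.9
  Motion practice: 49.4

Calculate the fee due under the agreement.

$92,903.50

Administrative: 102.3 × $170 = $17,391.00
Court appearance: 69.7 × $680 = $47,396.00
Motion practice: 49.4 × $365 = $18,031.00
Client communication: 39.7 × $220 = $8,734.00
Subtotal: $17,391.00 + $47,396.00 + $18,031.00 + $8,734.00 = $91,552.00
Travel: 15.9 × ($170 ÷ 2) = 15.9 × $85.00 = $1,351.50
Total: $91,552.00 + $1,351.50 = $92,903.50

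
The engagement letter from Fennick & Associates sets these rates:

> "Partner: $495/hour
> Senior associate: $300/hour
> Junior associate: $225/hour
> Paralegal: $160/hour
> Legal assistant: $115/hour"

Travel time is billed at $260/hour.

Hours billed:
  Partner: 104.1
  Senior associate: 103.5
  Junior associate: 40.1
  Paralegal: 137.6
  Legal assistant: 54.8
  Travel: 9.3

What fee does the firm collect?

Partner: 104.1 × $495 = $51,529.50
Senior associate: 103.5 × $300 = $31,050.00
Junior associate: 40.1 × $225 = $9,022.50
Paralegal: 137.6 × $160 = $22,016.00
Legal assistant: 54.8 × $115 = $6,302.00
Subtotal: $51,529.50 + $31,050.00 + $9,022.50 + $22,016.00 + $6,302.00 = $119,920.00
Travel: 9.3 × $260 = $2,418.00
Total: $119,920.00 + $2,418.00 = $122,338.00

$122,338.00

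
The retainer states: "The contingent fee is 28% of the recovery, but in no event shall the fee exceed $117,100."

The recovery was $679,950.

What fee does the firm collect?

$117,100.00

28% of $679,950 = $190,386.00
That exceeds the $117,100 cap, so the fee is capped at $117,100.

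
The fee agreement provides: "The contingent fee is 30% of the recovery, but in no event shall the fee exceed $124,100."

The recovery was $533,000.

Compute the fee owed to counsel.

$124,100.00

30% of $533,000 = $159,900.00
That exceeds the $124,100 cap, so the fee is capped at $124,100.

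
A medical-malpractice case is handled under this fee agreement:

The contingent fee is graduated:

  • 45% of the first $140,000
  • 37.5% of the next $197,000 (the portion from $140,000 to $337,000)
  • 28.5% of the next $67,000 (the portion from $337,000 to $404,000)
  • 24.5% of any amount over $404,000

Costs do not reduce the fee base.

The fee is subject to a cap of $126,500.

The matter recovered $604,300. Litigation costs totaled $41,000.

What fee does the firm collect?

$126,500.00

Fee base is the gross recovery, $604,300; costs are reimbursed separately.
First $140,000 at 45% = $63,000.00
Next $197,000 at 37.5% = $73,875.00
Next $67,000 at 28.5% = $19,095.00
Remaining $200,300 at 24.5% = $49,073.50
Fee: $63,000.00 + $73,875.00 + $19,095.00 + $49,073.50 = $205,043.50
$205,043.50 exceeds the $126,500 cap, so the fee is capped at $126,500.00.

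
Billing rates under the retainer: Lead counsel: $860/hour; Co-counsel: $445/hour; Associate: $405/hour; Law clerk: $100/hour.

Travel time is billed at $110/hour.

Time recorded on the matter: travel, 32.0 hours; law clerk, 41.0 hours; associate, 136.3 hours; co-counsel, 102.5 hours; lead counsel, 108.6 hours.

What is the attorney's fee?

$201,830.00

Lead counsel: 108.6 × $860 = $93,396.00
Co-counsel: 102.5 × $445 = $45,612.50
Associate: 136.3 × $405 = $55,201.50
Law clerk: 41.0 × $100 = $4,100.00
Subtotal: $93,396.00 + $45,612.50 + $55,201.50 + $4,100.00 = $198,310.00
Travel: 32.0 × $110 = $3,520.00
Total: $198,310.00 + $3,520.00 = $201,830.00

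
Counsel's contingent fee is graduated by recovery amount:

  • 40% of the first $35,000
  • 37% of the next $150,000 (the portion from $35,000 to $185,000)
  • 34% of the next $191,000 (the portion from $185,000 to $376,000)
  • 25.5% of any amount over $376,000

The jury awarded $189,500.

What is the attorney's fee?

First $35,000 at 40% = $14,000.00
Next $150,000 at 37% = $55,500.00
Remaining $4,500 at 34% = $1,530.00
Fee: $14,000.00 + $55,500.00 + $1,530.00 = $71,030.00

$71,030.00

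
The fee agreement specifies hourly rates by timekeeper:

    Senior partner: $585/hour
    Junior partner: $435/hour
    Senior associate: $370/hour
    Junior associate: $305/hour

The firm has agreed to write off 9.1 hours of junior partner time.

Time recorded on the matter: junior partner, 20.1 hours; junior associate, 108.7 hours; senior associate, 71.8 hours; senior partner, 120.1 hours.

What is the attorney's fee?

$134,763.00

Senior partner: 120.1 × $585 = $70,258.50
Junior partner: 20.1 × $435 = $8,743.50
Senior associate: 71.8 × $370 = $26,566.00
Junior associate: 108.7 × $305 = $33,153.50
Subtotal: $138,721.50
Write-off: 9.1 × $435 = $3,958.50
Total: $138,721.50 − $3,958.50 = $134,763.00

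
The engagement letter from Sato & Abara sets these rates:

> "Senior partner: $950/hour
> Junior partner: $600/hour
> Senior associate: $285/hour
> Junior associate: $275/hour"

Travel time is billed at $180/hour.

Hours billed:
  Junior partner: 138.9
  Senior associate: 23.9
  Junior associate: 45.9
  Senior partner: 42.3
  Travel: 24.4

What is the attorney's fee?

$147,351.00

Senior partner: 42.3 × $950 = $40,185.00
Junior partner: 138.9 × $600 = $83,340.00
Senior associate: 23.9 × $285 = $6,811.50
Junior associate: 45.9 × $275 = $12,622.50
Subtotal: $40,185.00 + $83,340.00 + $6,811.50 + $12,622.50 = $142,959.00
Travel: 24.4 × $180 = $4,392.00
Total: $142,959.00 + $4,392.00 = $147,351.00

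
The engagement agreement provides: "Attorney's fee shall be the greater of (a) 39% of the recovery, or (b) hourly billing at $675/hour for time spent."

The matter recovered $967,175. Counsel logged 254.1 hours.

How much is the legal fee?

(a) 39% of $967,175 = $377,198.25
(b) 254.1 × $675 = $171,517.50
The greater is (a): $377,198.25.

$377,198.25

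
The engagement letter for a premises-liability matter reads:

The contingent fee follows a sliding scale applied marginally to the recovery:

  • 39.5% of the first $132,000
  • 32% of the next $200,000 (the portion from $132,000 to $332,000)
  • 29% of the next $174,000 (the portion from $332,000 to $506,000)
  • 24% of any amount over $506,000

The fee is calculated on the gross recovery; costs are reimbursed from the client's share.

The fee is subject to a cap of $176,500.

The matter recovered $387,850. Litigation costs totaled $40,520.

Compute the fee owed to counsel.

Fee base is the gross recovery, $387,850; costs are reimbursed separately.
First $132,000 at 39.5% = $52,140.00
Next $200,000 at 32% = $64,000.00
Remaining $55,850 at 29% = $16,196.50
Fee: $52,140.00 + $64,000.00 + $16,196.50 = $132,336.50
$132,336.50 is under the $176,500 cap.

$132,336.50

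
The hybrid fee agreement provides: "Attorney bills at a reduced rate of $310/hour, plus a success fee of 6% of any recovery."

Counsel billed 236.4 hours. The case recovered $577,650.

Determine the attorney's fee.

$107,943.00

Hourly: 236.4 × $310 = $73,284.00
Success fee: 6% of $577,650 = $34,659.00
Total: $73,284.00 + $34,659.00 = $107,943.00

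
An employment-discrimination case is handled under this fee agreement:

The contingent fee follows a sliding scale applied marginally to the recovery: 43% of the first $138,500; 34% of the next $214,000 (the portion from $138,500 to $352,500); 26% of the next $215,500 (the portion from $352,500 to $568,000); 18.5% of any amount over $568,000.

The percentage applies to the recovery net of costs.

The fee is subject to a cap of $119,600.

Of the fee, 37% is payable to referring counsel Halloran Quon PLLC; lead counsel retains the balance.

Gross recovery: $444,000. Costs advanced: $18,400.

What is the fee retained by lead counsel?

Fee base (net of costs): $444,000 − $18,400 = $425,600
First $138,500 at 43% = $59,555.00
Next $214,000 at 34% = $72,760.00
Remaining $73,100 at 26% = $19,006.00
Fee: $59,555.00 + $72,760.00 + $19,006.00 = $151,321.00
$151,321.00 exceeds the $119,600 cap, so the fee is capped at $119,600.00.
Referral share: 37% of $119,600.00 = $44,252.00; lead counsel retains $119,600.00 − $44,252.00 = $75,348.00.

$75,348.00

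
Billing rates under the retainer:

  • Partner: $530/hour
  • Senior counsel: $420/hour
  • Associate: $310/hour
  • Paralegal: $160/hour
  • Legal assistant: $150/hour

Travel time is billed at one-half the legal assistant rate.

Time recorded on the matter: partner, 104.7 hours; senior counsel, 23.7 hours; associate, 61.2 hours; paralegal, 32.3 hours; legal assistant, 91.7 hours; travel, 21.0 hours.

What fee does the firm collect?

Partner: 104.7 × $530 = $55,491.00
Senior counsel: 23.7 × $420 = $9,954.00
Associate: 61.2 × $310 = $18,972.00
Paralegal: 32.3 × $160 = $5,168.00
Legal assistant: 91.7 × $150 = $13,755.00
Subtotal: $55,491.00 + $9,954.00 + $18,972.00 + $5,168.00 + $13,755.00 = $103,340.00
Travel: 21.0 × ($150 ÷ 2) = 21.0 × $75.00 = $1,575.00
Total: $103,340.00 + $1,575.00 = $104,915.00

$104,915.00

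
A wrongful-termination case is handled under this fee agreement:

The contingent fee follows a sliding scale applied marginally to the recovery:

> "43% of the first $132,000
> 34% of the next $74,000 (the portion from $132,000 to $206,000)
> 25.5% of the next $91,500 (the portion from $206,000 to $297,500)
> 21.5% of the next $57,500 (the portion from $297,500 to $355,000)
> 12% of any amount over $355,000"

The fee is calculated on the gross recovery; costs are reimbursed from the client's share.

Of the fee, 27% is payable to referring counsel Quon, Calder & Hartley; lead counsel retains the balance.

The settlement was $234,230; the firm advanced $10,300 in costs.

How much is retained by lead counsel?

Fee base is the gross recovery, $234,230; costs are reimbursed separately.
First $132,000 at 43% = $56,760.00
Next $74,000 at 34% = $25,160.00
Remaining $28,230 at 25.5% = $7,198.65
Fee: $56,760.00 + $25,160.00 + $7,198.65 = $89,118.65
Referral share: 27% of $89,118.65 = $24,062.04; lead counsel retains $89,118.65 − $24,062.04 = $65,056.61.

$65,056.61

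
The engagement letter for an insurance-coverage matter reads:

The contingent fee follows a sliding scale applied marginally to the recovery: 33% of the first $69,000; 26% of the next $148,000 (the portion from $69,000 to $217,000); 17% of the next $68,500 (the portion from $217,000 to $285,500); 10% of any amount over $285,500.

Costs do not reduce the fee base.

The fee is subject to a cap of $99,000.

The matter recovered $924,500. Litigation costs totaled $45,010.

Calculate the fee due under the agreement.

$99,000.00

Fee base is the gross recovery, $924,500; costs are reimbursed separately.
First $69,000 at 33% = $22,770.00
Next $148,000 at 26% = $38,480.00
Next $68,500 at 17% = $11,645.00
Remaining $639,000 at 10% = $63,900.00
Fee: $22,770.00 + $38,480.00 + $11,645.00 + $63,900.00 = $136,795.00
$136,795.00 exceeds the $99,000 cap, so the fee is capped at $99,000.00.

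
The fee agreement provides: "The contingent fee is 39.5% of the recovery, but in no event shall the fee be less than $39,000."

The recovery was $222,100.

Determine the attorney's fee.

39.5% of $222,100 = $87,729.50
That exceeds the $39,000 minimum.

$87,729.50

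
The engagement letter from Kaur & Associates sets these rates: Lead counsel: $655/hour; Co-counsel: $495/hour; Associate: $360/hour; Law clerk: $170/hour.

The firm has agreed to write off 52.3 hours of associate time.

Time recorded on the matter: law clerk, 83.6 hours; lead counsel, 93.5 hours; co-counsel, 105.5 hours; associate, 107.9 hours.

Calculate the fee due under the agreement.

$147,693.00

Lead counsel: 93.5 × $655 = $61,242.50
Co-counsel: 105.5 × $495 = $52,222.50
Associate: 107.9 × $360 = $38,844.00
Law clerk: 83.6 × $170 = $14,212.00
Subtotal: $166,521.00
Write-off: 52.3 × $360 = $18,828.00
Total: $166,521.00 − $18,828.00 = $147,693.00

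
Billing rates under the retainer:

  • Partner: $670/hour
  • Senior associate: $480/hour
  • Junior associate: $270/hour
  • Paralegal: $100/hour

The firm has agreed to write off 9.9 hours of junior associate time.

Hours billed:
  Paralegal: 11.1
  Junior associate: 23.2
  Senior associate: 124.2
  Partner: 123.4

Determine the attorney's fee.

$146,995.00

Partner: 123.4 × $670 = $82,678.00
Senior associate: 124.2 × $480 = $59,616.00
Junior associate: 23.2 × $270 = $6,264.00
Paralegal: 11.1 × $100 = $1,110.00
Subtotal: $149,668.00
Write-off: 9.9 × $270 = $2,673.00
Total: $149,668.00 − $2,673.00 = $146,995.00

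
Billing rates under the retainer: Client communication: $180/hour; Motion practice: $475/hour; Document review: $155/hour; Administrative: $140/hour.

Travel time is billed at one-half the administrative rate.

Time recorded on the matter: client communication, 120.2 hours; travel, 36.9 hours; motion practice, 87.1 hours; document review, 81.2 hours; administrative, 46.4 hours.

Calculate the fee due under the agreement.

$84,673.50

Client communication: 120.2 × $180 = $21,636.00
Motion practice: 87.1 × $475 = $41,372.50
Document review: 81.2 × $155 = $12,586.00
Administrative: 46.4 × $140 = $6,496.00
Subtotal: $21,636.00 + $41,372.50 + $12,586.00 + $6,496.00 = $82,090.50
Travel: 36.9 × ($140 ÷ 2) = 36.9 × $70.00 = $2,583.00
Total: $82,090.50 + $2,583.00 = $84,673.50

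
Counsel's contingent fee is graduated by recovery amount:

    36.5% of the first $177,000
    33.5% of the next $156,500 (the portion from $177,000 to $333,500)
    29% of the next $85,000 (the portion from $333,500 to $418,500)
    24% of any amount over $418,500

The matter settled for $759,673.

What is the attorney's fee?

First $177,000 at 36.5% = $64,605.00
Next $156,500 at 33.5% = $52,427.50
Next $85,000 at 29% = $24,650.00
Remaining $341,173 at 24% = $81,881.52
Fee: $64,605.00 + $52,427.50 + $24,650.00 + $81,881.52 = $223,564.02

$223,564.02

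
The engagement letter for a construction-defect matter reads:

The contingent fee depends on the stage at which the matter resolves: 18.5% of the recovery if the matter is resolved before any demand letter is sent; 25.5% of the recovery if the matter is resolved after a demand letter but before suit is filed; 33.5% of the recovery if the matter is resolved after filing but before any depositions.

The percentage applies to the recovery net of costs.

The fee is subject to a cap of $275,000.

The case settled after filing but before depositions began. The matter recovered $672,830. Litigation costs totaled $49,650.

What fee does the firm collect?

Fee base (net of costs): $672,830 − $49,650 = $623,180
The matter settled after filing but before depositions began, so the 33.5% rate applies.
$623,180 × 33.5% = $208,765.30
$208,765.30 is under the $275,000 cap.

$208,765.30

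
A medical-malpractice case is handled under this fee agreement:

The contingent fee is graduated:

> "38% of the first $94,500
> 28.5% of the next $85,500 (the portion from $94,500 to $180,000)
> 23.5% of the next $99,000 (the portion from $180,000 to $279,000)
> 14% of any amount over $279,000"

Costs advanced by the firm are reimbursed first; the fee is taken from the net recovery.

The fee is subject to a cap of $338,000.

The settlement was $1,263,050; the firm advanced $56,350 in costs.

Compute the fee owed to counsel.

Fee base (net of costs): $1,263,050 − $56,350 = $1,206,700
First $94,500 at 38% = $35,910.00
Next $85,500 at 28.5% = $24,367.50
Next $99,000 at 23.5% = $23,265.00
Remaining $927,700 at 14% = $129,878.00
Fee: $35,910.00 + $24,367.50 + $23,265.00 + $129,878.00 = $213,420.50
$213,420.50 is under the $338,000 cap.

$213,420.50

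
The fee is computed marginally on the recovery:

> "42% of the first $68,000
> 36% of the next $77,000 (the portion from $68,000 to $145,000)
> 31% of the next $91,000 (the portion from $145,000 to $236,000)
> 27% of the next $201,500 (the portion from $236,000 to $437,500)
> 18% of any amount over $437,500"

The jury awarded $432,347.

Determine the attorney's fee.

First $68,000 at 42% = $28,560.00
Next $77,000 at 36% = $27,720.00
Next $91,000 at 31% = $28,210.00
Remaining $196,347 at 27% = $53,013.69
Fee: $28,560.00 + $27,720.00 + $28,210.00 + $53,013.69 = $137,503.69

$137,503.69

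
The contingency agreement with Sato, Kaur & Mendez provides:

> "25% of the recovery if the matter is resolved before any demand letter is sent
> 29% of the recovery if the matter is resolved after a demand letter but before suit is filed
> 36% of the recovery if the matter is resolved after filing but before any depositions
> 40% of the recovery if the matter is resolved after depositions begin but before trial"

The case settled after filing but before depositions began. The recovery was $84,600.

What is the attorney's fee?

The matter settled after filing but before depositions began, so the 36% rate applies.
$84,600 × 36% = $30,456.00

$30,456.00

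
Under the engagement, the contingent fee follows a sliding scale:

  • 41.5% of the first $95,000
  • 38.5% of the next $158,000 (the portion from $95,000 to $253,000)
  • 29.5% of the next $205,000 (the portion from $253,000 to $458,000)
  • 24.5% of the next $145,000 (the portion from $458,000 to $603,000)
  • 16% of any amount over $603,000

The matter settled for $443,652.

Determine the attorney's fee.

First $95,000 at 41.5% = $39,425.00
Next $158,000 at 38.5% = $60,830.00
Remaining $190,652 at 29.5% = $56,242.34
Fee: $39,425.00 + $60,830.00 + $56,242.34 = $156,497.34

$156,497.34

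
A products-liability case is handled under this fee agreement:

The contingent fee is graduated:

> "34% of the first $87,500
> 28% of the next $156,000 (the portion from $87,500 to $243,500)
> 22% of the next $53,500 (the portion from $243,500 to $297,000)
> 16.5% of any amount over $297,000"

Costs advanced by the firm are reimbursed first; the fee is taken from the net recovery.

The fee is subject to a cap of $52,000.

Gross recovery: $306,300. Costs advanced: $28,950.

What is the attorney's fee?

Fee base (net of costs): $306,300 − $28,950 = $277,350
First $87,500 at 34% = $29,750.00
Next $156,000 at 28% = $43,680.00
Remaining $33,850 at 22% = $7,447.00
Fee: $29,750.00 + $43,680.00 + $7,447.00 = $80,877.00
$80,877.00 exceeds the $52,000 cap, so the fee is capped at $52,000.00.

$52,000.00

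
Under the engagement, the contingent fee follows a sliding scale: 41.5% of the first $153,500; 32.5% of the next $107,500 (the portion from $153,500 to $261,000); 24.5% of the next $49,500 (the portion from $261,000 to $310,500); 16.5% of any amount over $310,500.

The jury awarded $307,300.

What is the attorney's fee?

$109,983.50

First $153,500 at 41.5% = $63,702.50
Next $107,500 at 32.5% = $34,937.50
Remaining $46,300 at 24.5% = $11,343.50
Fee: $63,702.50 + $34,937.50 + $11,343.50 = $109,983.50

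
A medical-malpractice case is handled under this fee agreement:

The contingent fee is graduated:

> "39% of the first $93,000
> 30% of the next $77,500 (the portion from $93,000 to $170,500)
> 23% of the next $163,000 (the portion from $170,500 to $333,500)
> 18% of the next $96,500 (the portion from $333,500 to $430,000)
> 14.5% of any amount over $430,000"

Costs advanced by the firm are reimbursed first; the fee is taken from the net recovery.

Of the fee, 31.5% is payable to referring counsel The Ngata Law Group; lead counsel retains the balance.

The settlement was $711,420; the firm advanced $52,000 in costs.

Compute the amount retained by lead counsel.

Fee base (net of costs): $711,420 − $52,000 = $659,420
First $93,000 at 39% = $36,270.00
Next $77,500 at 30% = $23,250.00
Next $163,000 at 23% = $37,490.00
Next $96,500 at 18% = $17,370.00
Remaining $229,420 at 14.5% = $33,265.90
Fee: $36,270.00 + $23,250.00 + $37,490.00 + $17,370.00 + $33,265.90 = $147,645.90
Referral share: 31.5% of $147,645.90 = $46,508.46; lead counsel retains $147,645.90 − $46,508.46 = $101,137.44.

$101,137.44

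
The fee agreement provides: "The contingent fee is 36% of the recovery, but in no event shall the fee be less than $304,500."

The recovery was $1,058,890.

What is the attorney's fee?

$381,200.40

36% of $1,058,890 = $381,200.40
That exceeds the $304,500 minimum.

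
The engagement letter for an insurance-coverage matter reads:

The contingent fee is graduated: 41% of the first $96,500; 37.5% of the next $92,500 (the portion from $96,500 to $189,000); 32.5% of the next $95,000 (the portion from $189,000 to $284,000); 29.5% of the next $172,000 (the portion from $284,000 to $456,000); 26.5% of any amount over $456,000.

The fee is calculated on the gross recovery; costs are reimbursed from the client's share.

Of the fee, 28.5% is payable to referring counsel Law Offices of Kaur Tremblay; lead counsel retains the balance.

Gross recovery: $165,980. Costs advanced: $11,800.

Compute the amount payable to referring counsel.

Fee base is the gross recovery, $165,980; costs are reimbursed separately.
First $96,500 at 41% = $39,565.00
Remaining $69,480 at 37.5% = $26,055.00
Fee: $39,565.00 + $26,055.00 = $65,620.00
Referral share: 28.5% of $65,620.00 = $18,701.70; lead counsel retains $65,620.00 − $18,701.70 = $46,918.30.

$18,701.70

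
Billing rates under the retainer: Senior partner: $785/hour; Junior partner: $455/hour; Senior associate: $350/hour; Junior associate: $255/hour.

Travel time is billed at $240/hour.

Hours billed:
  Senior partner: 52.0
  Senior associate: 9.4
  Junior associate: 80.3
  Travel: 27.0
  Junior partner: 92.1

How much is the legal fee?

Senior partner: 52.0 × $785 = $40,820.00
Junior partner: 92.1 × $455 = $41,905.50
Senior associate: 9.4 × $350 = $3,290.00
Junior associate: 80.3 × $255 = $20,476.50
Subtotal: $40,820.00 + $41,905.50 + $3,290.00 + $20,476.50 = $106,492.00
Travel: 27.0 × $240 = $6,480.00
Total: $106,492.00 + $6,480.00 = $112,972.00

$112,972.00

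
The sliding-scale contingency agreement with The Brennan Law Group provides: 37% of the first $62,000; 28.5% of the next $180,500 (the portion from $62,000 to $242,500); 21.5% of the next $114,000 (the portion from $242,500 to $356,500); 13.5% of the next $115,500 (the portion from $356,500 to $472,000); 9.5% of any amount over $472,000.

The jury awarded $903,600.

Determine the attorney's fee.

First $62,000 at 37% = $22,940.00
Next $180,500 at 28.5% = $51,442.50
Next $114,000 at 21.5% = $24,510.00
Next $115,500 at 13.5% = $15,592.50
Remaining $431,600 at 9.5% = $41,002.00
Fee: $22,940.00 + $51,442.50 + $24,510.00 + $15,592.50 + $41,002.00 = $155,487.00

$155,487.00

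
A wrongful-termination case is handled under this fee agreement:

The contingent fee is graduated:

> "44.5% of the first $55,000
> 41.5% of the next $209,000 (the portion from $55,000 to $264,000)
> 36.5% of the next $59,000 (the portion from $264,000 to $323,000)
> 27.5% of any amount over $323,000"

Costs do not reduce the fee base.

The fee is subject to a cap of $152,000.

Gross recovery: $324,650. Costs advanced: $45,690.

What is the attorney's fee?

$133,198.75

Fee base is the gross recovery, $324,650; costs are reimbursed separately.
First $55,000 at 44.5% = $24,475.00
Next $209,000 at 41.5% = $86,735.00
Next $59,000 at 36.5% = $21,535.00
Remaining $1,650 at 27.5% = $453.75
Fee: $24,475.00 + $86,735.00 + $21,535.00 + $453.75 = $133,198.75
$133,198.75 is under the $152,000 cap.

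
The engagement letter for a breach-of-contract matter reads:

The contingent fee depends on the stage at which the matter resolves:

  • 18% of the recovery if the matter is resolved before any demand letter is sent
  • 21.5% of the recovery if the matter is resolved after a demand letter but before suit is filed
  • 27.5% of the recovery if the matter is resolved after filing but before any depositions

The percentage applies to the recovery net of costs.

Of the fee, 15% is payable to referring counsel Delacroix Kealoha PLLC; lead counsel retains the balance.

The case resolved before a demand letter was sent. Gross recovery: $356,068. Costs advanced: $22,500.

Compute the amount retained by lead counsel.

Fee base (net of costs): $356,068 − $22,500 = $333,568
The matter resolved before a demand letter was sent, so the 18% rate applies.
$333,568 × 18% = $60,042.24
Referral share: 15% of $60,042.24 = $9,006.34; lead counsel retains $60,042.24 − $9,006.34 = $51,035.90.

$51,035.90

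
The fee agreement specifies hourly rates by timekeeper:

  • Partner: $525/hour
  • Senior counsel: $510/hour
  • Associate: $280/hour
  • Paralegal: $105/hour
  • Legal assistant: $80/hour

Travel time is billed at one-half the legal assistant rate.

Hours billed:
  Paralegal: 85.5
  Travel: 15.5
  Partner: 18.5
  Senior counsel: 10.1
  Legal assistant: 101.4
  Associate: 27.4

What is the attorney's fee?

$40,245.00

Partner: 18.5 × $525 = $9,712.50
Senior counsel: 10.1 × $510 = $5,151.00
Associate: 27.4 × $280 = $7,672.00
Paralegal: 85.5 × $105 = $8,977.50
Legal assistant: 101.4 × $80 = $8,112.00
Subtotal: $9,712.50 + $5,151.00 + $7,672.00 + $8,977.50 + $8,112.00 = $39,625.00
Travel: 15.5 × ($80 ÷ 2) = 15.5 × $40.00 = $620.00
Total: $39,625.00 + $620.00 = $40,245.00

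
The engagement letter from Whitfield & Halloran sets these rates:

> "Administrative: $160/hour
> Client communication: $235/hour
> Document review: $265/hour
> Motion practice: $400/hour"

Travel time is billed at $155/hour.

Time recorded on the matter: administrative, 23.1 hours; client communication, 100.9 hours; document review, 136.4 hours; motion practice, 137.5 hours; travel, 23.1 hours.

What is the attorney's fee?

Administrative: 23.1 × $160 = $3,696.00
Client communication: 100.9 × $235 = $23,711.50
Document review: 136.4 × $265 = $36,146.00
Motion practice: 137.5 × $400 = $55,000.00
Subtotal: $3,696.00 + $23,711.50 + $36,146.00 + $55,000.00 = $118,553.50
Travel: 23.1 × $155 = $3,580.50
Total: $118,553.50 + $3,580.50 = $122,134.00

$122,134.00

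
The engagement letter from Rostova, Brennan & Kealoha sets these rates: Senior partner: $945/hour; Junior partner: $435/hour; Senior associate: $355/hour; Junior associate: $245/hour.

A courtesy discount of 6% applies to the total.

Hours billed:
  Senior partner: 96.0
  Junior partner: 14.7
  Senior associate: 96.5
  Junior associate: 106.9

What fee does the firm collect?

$148,108.75

Senior partner: 96.0 × $945 = $90,720.00
Junior partner: 14.7 × $435 = $6,394.50
Senior associate: 96.5 × $355 = $34,257.50
Junior associate: 106.9 × $245 = $26,190.50
Subtotal: $157,562.50
Less 6% discount: −$9,453.75
Total: $157,562.50 − $9,453.75 = $148,108.75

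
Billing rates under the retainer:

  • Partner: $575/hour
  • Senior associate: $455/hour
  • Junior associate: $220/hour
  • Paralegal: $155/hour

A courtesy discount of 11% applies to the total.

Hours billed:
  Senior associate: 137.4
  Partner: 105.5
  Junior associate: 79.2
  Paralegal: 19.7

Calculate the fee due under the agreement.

$127,854.73

Partner: 105.5 × $575 = $60,662.50
Senior associate: 137.4 × $455 = $62,517.00
Junior associate: 79.2 × $220 = $17,424.00
Paralegal: 19.7 × $155 = $3,053.50
Subtotal: $143,657.00
Less 11% discount: −$15,802.27
Total: $143,657.00 − $15,802.27 = $127,854.73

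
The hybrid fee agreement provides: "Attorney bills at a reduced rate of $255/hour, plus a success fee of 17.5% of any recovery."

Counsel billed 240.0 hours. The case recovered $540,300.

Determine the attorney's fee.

$155,752.50

Hourly: 240.0 × $255 = $61,200.00
Success fee: 17.5% of $540,300 = $94,552.50
Total: $61,200.00 + $94,552.50 = $155,752.50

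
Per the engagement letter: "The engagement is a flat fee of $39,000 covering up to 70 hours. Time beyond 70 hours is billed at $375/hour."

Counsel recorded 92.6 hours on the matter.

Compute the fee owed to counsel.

$47,475.00

Flat fee: $39,000.00
Excess hours: 92.6 − 70 = 22.6
Overrun: 22.6 × $375 = $8,475.00
Total: $39,000.00 + $8,475.00 = $47,475.00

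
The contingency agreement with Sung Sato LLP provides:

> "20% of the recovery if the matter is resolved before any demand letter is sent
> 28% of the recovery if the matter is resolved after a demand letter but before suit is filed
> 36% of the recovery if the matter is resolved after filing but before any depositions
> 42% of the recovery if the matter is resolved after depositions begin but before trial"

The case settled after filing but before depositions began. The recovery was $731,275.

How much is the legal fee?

$263,259.00

The matter settled after filing but before depositions began, so the 36% rate applies.
$731,275 × 36% = $263,259.00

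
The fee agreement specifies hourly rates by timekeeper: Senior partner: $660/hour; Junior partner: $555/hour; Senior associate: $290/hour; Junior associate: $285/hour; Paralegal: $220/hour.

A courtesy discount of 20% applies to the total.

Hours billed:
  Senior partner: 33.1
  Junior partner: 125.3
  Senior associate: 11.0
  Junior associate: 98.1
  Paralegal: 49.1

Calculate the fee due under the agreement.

Senior partner: 33.1 × $660 = $21,846.00
Junior partner: 125.3 × $555 = $69,541.50
Senior associate: 11.0 × $290 = $3,190.00
Junior associate: 98.1 × $285 = $27,958.50
Paralegal: 49.1 × $220 = $10,802.00
Subtotal: $133,338.00
Less 20% discount: −$26,667.60
Total: $133,338.00 − $26,667.60 = $106,670.40

$106,670.40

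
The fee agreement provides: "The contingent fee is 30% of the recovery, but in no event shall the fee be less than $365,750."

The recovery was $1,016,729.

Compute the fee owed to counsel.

30% of $1,016,729 = $305,018.70
That is below the $365,750 minimum, so the minimum applies.

$365,750.00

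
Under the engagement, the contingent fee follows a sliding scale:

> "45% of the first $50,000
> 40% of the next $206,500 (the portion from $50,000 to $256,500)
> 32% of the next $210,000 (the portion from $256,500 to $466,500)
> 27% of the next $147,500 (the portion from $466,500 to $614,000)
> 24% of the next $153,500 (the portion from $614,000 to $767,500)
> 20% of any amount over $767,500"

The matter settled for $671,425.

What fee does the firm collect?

First $50,000 at 45% = $22,500.00
Next $206,500 at 40% = $82,600.00
Next $210,000 at 32% = $67,200.00
Next $147,500 at 27% = $39,825.00
Remaining $57,425 at 24% = $13,782.00
Fee: $22,500.00 + $82,600.00 + $67,200.00 + $39,825.00 + $13,782.00 = $225,907.00

$225,907.00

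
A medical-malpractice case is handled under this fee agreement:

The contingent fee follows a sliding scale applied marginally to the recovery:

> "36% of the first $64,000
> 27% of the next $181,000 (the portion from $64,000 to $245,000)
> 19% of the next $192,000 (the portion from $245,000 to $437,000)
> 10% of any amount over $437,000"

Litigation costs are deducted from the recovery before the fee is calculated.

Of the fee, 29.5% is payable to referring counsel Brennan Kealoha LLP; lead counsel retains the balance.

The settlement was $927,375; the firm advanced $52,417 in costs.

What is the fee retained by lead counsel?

Fee base (net of costs): $927,375 − $52,417 = $874,958
First $64,000 at 36% = $23,040.00
Next $181,000 at 27% = $48,870.00
Next $192,000 at 19% = $36,480.00
Remaining $437,958 at 10% = $43,795.80
Fee: $23,040.00 + $48,870.00 + $36,480.00 + $43,795.80 = $152,185.80
Referral share: 29.5% of $152,185.80 = $44,894.81; lead counsel retains $152,185.80 − $44,894.81 = $107,290.99.

$107,290.99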